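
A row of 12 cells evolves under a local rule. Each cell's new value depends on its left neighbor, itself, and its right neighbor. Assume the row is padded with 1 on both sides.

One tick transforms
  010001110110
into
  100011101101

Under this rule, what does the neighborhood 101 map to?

At position 0 the neighborhood is 101; the next row has 1 there.

1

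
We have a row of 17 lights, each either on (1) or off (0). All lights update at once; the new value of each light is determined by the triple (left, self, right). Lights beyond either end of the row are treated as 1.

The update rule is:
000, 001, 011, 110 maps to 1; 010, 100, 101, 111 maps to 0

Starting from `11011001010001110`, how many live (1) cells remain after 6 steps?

step 1: 01011010000111010
step 2: 00011000111101000
step 3: 01111011100100011
step 4: 01001010101001110
step 5: 00010000000011010
step 6: 01100111111111000
count of 1: 11

11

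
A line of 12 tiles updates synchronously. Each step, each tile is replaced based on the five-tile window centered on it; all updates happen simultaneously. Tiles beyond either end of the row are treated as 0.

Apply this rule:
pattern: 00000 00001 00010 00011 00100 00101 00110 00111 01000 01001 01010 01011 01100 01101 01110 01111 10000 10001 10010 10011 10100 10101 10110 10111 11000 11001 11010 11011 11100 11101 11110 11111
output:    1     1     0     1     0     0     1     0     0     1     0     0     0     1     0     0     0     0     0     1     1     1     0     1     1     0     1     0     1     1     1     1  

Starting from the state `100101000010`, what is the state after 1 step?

010001001000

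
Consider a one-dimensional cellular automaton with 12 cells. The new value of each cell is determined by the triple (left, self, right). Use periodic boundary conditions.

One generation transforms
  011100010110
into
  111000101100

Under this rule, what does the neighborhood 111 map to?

1

At position 2 the neighborhood is 111; the next row has 1 there.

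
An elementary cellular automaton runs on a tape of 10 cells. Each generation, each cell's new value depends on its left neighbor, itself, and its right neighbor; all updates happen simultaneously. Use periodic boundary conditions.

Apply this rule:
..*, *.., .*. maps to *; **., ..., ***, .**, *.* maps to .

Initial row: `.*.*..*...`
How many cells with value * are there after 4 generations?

6

**.*****..
........**
*......*..
**....****
count of *: 6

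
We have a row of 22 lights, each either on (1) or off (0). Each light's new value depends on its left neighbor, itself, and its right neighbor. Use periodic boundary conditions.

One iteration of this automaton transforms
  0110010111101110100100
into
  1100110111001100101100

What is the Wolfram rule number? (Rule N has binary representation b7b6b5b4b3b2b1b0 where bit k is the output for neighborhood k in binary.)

position 8: 111 → 1  (bit 7 = 1)
position 2: 110 → 0  (bit 6 = 0)
position 6: 101 → 0  (bit 5 = 0)
position 3: 100 → 0  (bit 4 = 0)
position 1: 011 → 1  (bit 3 = 1)
position 5: 010 → 1  (bit 2 = 1)
position 0: 001 → 1  (bit 1 = 1)
position 21: 000 → 0  (bit 0 = 0)
bits b7..b0 = 10001110 = 142

142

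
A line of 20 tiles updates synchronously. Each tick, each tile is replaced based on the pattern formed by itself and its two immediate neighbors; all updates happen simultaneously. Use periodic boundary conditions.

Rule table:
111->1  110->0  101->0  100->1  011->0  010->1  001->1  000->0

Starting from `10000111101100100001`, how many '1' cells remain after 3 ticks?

13

tick 1: 01001011000011110010
tick 2: 11111000100101101111
tick 3: 11110101111100000111
count of 1: 13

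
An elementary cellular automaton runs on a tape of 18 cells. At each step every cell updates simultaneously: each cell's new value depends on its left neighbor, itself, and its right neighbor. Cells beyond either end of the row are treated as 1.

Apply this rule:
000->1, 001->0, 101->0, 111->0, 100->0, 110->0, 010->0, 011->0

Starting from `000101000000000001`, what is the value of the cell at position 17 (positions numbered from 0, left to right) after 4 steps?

010000011111111100
000111000000000000
010000011111111110
000111000000000000
position 17 holds 0

0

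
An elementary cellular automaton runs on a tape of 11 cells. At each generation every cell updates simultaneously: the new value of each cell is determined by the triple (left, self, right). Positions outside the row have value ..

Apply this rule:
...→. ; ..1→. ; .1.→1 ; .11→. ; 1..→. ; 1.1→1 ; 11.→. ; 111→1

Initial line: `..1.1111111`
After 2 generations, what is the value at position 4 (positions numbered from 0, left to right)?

generation 1: ..11.11111.
generation 2: ....1.111..
position 4 holds 1

1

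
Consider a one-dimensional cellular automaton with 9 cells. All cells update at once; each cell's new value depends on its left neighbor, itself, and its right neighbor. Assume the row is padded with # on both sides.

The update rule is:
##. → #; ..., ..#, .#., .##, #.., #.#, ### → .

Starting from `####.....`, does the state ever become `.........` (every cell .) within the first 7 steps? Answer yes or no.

step 1: ...#.....
step 2: .........
all cells are . at step 2

yes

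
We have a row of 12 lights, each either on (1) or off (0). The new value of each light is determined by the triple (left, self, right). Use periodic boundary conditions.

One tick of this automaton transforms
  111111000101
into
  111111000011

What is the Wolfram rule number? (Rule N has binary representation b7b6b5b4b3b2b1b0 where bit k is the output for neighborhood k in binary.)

position 0: 111 → 1  (bit 7 = 1)
position 5: 110 → 1  (bit 6 = 1)
position 10: 101 → 1  (bit 5 = 1)
position 6: 100 → 0  (bit 4 = 0)
position 11: 011 → 1  (bit 3 = 1)
position 9: 010 → 0  (bit 2 = 0)
position 8: 001 → 0  (bit 1 = 0)
position 7: 000 → 0  (bit 0 = 0)
bits b7..b0 = 11101000 = 232

232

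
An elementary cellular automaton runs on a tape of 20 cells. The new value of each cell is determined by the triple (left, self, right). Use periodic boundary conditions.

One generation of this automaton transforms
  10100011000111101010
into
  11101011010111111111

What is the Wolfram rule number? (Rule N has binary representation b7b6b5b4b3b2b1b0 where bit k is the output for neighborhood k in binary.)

position 12: 111 → 1  (bit 7 = 1)
position 7: 110 → 1  (bit 6 = 1)
position 1: 101 → 1  (bit 5 = 1)
position 3: 100 → 0  (bit 4 = 0)
position 6: 011 → 1  (bit 3 = 1)
position 0: 010 → 1  (bit 2 = 1)
position 5: 001 → 0  (bit 1 = 0)
position 4: 000 → 1  (bit 0 = 1)
bits b7..b0 = 11101101 = 237

237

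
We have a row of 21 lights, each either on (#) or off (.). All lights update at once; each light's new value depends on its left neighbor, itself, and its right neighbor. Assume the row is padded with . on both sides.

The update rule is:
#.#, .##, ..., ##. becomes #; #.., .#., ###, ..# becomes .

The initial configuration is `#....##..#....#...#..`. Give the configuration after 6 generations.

.#.##...#..#.#.##.#..

..##.##....##...#...#
#.#####.##.##.#...#..
.##...########..#...#
.##.#.#......#....#..
.###.#..####...##...#
.#.##...#..#.#.##.#..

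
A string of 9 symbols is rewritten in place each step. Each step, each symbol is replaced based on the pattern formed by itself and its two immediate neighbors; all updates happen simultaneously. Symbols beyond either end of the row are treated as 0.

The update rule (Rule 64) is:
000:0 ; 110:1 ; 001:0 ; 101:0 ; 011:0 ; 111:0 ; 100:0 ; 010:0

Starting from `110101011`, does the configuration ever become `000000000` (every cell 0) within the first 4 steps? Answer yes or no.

010000001
000000000
all cells are 0 at step 2

yes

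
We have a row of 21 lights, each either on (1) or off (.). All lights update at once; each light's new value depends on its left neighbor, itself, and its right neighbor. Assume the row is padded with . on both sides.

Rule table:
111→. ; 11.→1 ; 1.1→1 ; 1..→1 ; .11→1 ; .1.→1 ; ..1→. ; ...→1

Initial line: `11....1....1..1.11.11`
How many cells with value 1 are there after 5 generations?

10

11111.1111.11.1111111
1...111..111111.....1
111.1.11.1....11111.1
1.11111111111.1...111
111.........11111.1.1
count of 1: 10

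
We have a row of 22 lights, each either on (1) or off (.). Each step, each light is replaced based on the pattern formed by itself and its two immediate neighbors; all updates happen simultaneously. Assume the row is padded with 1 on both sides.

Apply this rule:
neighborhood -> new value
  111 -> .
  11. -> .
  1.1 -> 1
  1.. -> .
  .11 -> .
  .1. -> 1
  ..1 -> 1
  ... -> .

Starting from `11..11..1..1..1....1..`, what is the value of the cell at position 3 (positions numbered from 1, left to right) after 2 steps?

step 1: ...1...11.11.11...11.1
step 2: ..11..1..1..1....1..1.
position 3 holds 1

1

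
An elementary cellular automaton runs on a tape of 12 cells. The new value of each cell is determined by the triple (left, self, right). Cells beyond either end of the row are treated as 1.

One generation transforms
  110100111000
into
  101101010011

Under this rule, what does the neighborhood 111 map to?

1

At position 0 the neighborhood is 111; the next row has 1 there.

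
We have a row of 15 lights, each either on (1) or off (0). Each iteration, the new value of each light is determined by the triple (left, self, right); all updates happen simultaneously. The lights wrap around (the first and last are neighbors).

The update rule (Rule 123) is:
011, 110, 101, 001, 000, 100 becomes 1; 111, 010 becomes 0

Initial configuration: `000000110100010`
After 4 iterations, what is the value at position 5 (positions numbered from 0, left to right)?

111111111011101
000000001110111
111111111011101  (repeats iteration 1; period 2)
iteration 4: 000000001110111
position 5 holds 0

0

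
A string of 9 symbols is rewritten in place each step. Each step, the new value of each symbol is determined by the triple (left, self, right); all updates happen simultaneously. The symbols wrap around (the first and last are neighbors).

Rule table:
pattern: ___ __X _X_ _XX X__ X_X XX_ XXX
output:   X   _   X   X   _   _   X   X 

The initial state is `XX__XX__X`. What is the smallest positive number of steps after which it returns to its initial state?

XX__XX__X

1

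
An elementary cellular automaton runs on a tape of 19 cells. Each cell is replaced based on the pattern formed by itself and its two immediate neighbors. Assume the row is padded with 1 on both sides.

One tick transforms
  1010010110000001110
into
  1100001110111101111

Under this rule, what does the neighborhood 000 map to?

At position 10 the neighborhood is 000; the next row has 1 there.

1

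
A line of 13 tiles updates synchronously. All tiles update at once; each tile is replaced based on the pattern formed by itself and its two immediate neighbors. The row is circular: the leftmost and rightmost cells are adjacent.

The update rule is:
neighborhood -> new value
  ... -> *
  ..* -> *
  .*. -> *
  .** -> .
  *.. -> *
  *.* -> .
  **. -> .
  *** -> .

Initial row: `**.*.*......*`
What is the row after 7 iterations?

....********.

iteration 1: ...*.*******.
iteration 2: ****........*
iteration 3: ....********.
iteration 4: ****........*  (repeats iteration 2; period 2)
iteration 7: ....********.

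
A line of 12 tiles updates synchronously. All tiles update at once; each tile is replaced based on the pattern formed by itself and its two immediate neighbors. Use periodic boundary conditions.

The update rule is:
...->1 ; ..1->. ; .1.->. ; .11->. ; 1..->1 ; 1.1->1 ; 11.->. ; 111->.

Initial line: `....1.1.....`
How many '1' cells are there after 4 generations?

2

111..1.11111
...1..1.....
11..1..11111
..1..1......
count of 1: 2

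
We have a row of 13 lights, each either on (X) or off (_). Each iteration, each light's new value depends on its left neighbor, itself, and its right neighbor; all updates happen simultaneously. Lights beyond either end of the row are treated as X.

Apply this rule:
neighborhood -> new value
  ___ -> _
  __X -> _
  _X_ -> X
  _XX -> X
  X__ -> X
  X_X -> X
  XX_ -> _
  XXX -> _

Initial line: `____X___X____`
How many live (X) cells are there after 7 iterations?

iteration 1: X___XX__XX___
iteration 2: _X__X_X_X_X__
iteration 3: XXX_XXXXXXXX_
iteration 4: ___XX_______X
iteration 5: X__X_X______X
iteration 6: _X_XXXX_____X
iteration 7: XXXX___X____X
count of X: 6

6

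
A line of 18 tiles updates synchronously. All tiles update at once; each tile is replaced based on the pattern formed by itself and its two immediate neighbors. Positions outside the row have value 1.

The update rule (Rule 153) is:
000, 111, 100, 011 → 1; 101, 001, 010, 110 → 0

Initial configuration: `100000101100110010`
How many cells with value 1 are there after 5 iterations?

iteration 1: 011110001010101000
iteration 2: 011101100000000110
iteration 3: 011001011111110100
iteration 4: 010100011111100010
iteration 5: 000011011111011000
count of 1: 9

9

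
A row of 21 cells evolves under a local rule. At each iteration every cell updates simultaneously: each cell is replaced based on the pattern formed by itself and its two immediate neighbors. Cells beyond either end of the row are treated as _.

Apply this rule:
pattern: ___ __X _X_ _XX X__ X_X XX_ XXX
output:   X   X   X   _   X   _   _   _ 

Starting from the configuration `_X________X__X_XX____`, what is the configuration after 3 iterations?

iteration 1: XXXXXXXXXXXXXX___XXXX
iteration 2: ______________XXX____
iteration 3: XXXXXXXXXXXXXX___XXXX

XXXXXXXXXXXXXX___XXXX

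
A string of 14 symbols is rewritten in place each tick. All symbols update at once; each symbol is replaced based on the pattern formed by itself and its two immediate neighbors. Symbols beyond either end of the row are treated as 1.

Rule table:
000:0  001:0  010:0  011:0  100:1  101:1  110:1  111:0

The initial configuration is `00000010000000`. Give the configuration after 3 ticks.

tick 1: 10000001000000
tick 2: 11000000100000
tick 3: 01100000010000

01100000010000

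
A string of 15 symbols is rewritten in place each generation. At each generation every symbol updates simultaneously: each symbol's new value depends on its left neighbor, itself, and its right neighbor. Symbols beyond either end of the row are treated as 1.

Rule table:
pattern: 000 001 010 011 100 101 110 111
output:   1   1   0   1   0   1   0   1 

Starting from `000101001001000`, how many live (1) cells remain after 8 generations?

011010010010011
110100100100111
101001001001111
010010010011111
100100100111111
001001001111111
010010011111111
100100111111111
count of 1: 11

11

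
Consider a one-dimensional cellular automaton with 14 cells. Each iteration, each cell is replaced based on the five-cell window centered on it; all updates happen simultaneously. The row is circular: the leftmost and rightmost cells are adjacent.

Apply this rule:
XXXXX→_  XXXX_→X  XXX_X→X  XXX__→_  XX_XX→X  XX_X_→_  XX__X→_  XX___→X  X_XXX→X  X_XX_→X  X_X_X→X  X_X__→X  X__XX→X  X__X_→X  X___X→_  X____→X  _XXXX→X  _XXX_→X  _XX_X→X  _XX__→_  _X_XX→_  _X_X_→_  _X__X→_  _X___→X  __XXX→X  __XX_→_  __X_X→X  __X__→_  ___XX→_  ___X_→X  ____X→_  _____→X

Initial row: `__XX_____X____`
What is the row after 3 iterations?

iteration 1: ____XXX_X_XXXX
iteration 2: XX__XXX_X_XXX_
iteration 3: X__XXXX_X_XXXX

X__XXXX_X_XXXX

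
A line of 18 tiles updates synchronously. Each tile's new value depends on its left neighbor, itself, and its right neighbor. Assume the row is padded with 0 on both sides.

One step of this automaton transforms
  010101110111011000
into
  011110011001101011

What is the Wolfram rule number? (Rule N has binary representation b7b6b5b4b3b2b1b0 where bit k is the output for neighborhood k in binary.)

101

position 6: 111 → 0  (bit 7 = 0)
position 7: 110 → 1  (bit 6 = 1)
position 2: 101 → 1  (bit 5 = 1)
position 15: 100 → 0  (bit 4 = 0)
position 5: 011 → 0  (bit 3 = 0)
position 1: 010 → 1  (bit 2 = 1)
position 0: 001 → 0  (bit 1 = 0)
position 16: 000 → 1  (bit 0 = 1)
bits b7..b0 = 01100101 = 101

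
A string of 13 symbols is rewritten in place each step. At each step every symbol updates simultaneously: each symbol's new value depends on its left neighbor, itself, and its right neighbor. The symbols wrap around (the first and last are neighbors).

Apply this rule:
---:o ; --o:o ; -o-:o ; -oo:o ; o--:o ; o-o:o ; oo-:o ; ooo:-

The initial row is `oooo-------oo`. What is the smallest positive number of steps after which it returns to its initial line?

step 1: ---ooooooooo-
step 2: oooo-------oo

2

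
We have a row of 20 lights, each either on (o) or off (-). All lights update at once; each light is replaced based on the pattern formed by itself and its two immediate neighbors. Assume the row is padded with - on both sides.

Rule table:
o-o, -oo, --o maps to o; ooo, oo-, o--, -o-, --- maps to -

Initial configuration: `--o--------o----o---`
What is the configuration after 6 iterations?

-o--------o----o----
o--------o----o-----
--------o----o------
-------o----o-------
------o----o--------
-----o----o---------

-----o----o---------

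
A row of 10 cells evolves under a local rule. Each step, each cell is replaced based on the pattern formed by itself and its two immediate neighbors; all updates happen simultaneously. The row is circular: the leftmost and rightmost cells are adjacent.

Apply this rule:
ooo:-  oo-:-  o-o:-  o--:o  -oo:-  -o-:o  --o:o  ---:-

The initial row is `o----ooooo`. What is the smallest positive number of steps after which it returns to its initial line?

4

step 1: -o--o-----
step 2: oooooo----
step 3: ------o--o
step 4: o----ooooo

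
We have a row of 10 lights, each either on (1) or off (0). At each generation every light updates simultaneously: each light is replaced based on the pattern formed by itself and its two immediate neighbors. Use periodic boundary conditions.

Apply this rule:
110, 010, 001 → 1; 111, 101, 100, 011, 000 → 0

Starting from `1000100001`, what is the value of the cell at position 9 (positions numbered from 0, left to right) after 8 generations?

generation 1: 1001100010
generation 2: 1010100110
generation 3: 1010101010
generation 4: 1010101010  (fixed point — unchanged through generation 8)
position 9 holds 0

0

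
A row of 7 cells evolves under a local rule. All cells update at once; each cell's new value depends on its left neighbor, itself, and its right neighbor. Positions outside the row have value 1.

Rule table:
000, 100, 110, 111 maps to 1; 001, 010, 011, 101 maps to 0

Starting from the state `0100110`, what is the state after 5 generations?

generation 1: 0010010
generation 2: 1001000
generation 3: 1100110
generation 4: 1110010
generation 5: 1111000

1111000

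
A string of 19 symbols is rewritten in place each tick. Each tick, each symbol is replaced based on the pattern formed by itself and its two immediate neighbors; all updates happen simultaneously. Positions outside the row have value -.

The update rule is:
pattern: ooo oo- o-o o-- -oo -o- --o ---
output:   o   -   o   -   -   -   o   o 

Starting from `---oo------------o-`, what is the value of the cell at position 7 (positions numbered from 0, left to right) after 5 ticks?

tick 1: ooo---ooooooooooo--
tick 2: -o--oo-ooooooooo--o
tick 3: o--o--o-ooooooo--o-
tick 4: --o--o-o-ooooo--o--
tick 5: oo--o-o-o-ooo--o--o
position 7 holds -

-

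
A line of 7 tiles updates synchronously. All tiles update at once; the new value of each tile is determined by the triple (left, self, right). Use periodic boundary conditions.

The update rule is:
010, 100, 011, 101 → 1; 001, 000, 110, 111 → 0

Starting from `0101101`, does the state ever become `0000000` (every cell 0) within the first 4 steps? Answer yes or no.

step 1: 1111011
step 2: 0000110
step 3: 0000101
step 4: 1000111
step 4 is 1000111, still not uniform 0

no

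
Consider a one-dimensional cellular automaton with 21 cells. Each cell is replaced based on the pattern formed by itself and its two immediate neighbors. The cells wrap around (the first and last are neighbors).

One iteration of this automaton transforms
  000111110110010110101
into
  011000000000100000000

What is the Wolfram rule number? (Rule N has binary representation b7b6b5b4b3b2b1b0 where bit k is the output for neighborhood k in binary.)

position 4: 111 → 0  (bit 7 = 0)
position 7: 110 → 0  (bit 6 = 0)
position 8: 101 → 0  (bit 5 = 0)
position 0: 100 → 0  (bit 4 = 0)
position 3: 011 → 0  (bit 3 = 0)
position 13: 010 → 0  (bit 2 = 0)
position 2: 001 → 1  (bit 1 = 1)
position 1: 000 → 1  (bit 0 = 1)
bits b7..b0 = 00000011 = 3

3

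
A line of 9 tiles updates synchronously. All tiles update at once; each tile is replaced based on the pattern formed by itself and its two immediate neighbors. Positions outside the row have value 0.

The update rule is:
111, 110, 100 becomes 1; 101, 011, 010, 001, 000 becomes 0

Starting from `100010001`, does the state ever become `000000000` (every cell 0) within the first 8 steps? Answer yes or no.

no

010001000
001000100
000100010
000010001
000001000
000000100
000000010
000000001
step 8 is 000000001, still not uniform 0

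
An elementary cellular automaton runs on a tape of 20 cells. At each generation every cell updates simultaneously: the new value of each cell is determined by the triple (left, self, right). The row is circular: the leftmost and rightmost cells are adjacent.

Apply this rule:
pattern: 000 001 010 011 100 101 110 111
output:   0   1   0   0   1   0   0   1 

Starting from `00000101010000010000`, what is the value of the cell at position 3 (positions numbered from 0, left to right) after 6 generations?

00001000001000101000
00010100010101000100
00100010100000101010
01010100010001000001
00000010101010100010
00000100000000010101
position 3 holds 0

0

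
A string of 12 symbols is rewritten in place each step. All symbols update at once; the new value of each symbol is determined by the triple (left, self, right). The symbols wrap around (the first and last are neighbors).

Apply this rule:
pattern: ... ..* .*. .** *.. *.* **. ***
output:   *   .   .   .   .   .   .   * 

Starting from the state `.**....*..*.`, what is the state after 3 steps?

**..**..****

step 1: ....**......
step 2: ***....*****
step 3: **..**..****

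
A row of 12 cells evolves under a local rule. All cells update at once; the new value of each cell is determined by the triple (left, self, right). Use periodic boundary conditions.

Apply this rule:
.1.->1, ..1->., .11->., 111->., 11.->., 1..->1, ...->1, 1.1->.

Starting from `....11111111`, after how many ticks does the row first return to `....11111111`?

tick 1: 111.........
tick 2: ...11111111.
tick 3: 11.........1
tick 4: ..11111111..
tick 5: 1.........11
tick 6: .11111111...
tick 7: .........111
tick 8: 11111111....
tick 9: ........111.
tick 10: 1111111....1
tick 11: .......111..
tick 12: 111111....11
tick 13: ......111...
tick 14: 11111....111
tick 15: .....111....
tick 16: 1111....1111
tick 17: ....111.....
tick 18: 111....11111
tick 19: ...111......
tick 20: 11....111111
tick 21: ..111.......
tick 22: 1....1111111
tick 23: .111........
tick 24: ....11111111

24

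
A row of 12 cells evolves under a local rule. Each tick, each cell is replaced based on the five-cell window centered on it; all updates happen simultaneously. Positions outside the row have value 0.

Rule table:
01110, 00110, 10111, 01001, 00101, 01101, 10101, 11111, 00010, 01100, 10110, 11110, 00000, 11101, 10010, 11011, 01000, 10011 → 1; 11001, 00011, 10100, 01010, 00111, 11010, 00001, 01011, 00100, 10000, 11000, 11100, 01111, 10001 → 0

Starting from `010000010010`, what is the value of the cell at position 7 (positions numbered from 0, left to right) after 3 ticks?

101010101101
101010101100
101010101100
position 7 holds 0

0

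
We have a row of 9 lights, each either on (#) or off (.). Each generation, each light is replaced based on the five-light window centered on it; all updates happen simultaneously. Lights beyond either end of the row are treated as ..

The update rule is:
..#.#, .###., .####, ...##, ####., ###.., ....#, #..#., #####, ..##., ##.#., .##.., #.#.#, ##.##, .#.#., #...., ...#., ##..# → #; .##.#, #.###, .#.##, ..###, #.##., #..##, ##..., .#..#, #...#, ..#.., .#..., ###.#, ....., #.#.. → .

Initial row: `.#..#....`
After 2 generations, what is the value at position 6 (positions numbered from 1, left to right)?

#..#..#..
..#..#..#
position 6 holds #

#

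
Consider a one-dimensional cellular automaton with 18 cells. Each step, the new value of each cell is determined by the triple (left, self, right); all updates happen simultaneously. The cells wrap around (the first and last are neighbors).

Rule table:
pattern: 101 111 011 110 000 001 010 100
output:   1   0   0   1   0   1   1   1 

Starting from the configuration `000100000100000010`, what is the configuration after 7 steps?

110110000110110001

001110001110000111
110011010011001001
011101111101111110
100110000110000011
111011001011000100
001101111101101111
110110000110110001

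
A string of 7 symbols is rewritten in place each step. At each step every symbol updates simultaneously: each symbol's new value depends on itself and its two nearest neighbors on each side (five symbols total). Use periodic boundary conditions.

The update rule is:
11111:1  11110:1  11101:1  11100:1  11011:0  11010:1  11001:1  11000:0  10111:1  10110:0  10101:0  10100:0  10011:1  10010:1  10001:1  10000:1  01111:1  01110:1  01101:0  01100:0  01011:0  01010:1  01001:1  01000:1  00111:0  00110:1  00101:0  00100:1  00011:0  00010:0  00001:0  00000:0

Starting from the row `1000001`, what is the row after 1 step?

0010001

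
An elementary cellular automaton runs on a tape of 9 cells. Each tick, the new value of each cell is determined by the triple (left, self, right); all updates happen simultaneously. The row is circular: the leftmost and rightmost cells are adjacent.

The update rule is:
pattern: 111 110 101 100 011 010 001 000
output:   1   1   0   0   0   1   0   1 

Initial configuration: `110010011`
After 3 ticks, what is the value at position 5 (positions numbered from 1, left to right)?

1

110010001
110010100
010010100
position 5 holds 1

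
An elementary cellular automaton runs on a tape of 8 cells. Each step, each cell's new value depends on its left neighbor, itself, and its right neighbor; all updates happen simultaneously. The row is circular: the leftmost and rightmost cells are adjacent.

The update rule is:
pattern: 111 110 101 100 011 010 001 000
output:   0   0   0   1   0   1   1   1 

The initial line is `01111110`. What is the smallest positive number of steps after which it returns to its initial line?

step 1: 10000001
step 2: 01111110

2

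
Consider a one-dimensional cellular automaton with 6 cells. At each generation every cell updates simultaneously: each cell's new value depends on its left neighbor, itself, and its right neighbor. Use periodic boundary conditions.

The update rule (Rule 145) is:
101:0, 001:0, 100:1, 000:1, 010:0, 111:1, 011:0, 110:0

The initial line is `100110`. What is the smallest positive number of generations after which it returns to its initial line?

3

generation 1: 010000
generation 2: 001111
generation 3: 100110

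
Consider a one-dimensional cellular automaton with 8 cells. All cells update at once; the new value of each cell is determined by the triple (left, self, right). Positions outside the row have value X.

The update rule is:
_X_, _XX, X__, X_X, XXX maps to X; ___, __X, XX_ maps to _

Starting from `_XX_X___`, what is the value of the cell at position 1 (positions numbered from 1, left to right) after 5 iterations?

X

XX_XXX__
X_XXX_X_
_XXX_XXX
XXX_XXXX
XX_XXXXX
position 1 holds X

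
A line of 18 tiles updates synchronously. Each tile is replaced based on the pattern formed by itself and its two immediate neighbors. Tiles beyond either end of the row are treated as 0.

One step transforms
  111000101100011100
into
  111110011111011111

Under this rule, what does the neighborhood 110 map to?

At position 2 the neighborhood is 110; the next row has 1 there.

1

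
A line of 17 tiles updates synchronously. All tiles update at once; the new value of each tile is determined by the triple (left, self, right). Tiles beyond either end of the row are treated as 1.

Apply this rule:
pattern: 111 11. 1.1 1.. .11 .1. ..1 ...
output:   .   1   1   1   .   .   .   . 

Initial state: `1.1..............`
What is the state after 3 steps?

step 1: 11.1.............
step 2: .11.1............
step 3: 1.11.1...........

1.11.1...........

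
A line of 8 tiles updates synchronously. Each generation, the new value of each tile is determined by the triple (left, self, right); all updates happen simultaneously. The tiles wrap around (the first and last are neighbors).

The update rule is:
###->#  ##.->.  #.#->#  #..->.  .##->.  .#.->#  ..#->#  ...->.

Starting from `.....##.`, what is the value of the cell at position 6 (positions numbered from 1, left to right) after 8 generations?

#

....#...
...##...
..#.....
.##.....
#.......
#......#
......#.
.....##.
position 6 holds #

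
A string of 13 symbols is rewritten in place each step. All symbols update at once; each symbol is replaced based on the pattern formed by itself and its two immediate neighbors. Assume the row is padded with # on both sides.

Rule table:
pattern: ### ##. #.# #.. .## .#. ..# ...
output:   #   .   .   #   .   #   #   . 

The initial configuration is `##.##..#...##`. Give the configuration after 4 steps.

..##.#.#.####

#....####.#.#
.#..#.##..#..
.####...#####
..##.#.#.####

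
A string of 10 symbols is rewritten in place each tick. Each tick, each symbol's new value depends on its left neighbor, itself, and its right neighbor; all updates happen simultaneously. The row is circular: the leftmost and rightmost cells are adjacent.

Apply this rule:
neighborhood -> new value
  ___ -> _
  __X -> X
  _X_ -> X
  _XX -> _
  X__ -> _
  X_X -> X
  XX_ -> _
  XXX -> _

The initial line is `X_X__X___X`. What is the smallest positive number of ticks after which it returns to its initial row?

10

_XX_XX__X_
X__X___XX_
X_XX__X__X
_X___XX_X_
XX__X__XX_
___XX_X__X
__X__XX_XX
_XX_X__X__
X__XX_XX__
X_X__X___X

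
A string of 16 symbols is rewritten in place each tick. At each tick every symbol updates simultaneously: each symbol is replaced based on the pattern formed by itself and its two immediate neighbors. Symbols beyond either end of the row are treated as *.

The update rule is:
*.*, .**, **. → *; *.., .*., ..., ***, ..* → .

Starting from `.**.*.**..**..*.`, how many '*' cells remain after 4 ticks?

tick 1: ****.***..**...*
tick 2: ...***.*..**...*
tick 3: ...*.**...**...*
tick 4: ....***...**...*
count of *: 6

6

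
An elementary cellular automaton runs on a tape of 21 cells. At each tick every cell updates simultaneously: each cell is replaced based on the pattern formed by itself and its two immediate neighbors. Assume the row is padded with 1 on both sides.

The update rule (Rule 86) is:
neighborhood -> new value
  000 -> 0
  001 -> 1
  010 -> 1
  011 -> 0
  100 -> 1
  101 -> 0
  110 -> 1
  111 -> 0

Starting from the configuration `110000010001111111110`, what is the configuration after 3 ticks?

110101111001100001010

011000111010000000010
001101001011000000110
110101111001100001010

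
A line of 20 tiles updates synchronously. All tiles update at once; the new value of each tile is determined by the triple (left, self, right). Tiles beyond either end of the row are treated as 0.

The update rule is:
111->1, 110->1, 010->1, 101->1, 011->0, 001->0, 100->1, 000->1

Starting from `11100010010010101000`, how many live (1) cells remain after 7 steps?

13

01111011011011111111
00111101101101111111
10011110110110111111
11001111011011011111
01100111101101101111
00110011110110110111
10011001111011011011
count of 1: 13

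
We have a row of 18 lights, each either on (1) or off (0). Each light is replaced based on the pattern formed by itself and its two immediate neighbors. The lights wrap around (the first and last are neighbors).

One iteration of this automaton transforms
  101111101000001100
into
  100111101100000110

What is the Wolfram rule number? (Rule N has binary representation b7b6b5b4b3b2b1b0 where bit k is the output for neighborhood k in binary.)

position 3: 111 → 1  (bit 7 = 1)
position 6: 110 → 1  (bit 6 = 1)
position 1: 101 → 0  (bit 5 = 0)
position 9: 100 → 1  (bit 4 = 1)
position 2: 011 → 0  (bit 3 = 0)
position 0: 010 → 1  (bit 2 = 1)
position 13: 001 → 0  (bit 1 = 0)
position 10: 000 → 0  (bit 0 = 0)
bits b7..b0 = 11010100 = 212

212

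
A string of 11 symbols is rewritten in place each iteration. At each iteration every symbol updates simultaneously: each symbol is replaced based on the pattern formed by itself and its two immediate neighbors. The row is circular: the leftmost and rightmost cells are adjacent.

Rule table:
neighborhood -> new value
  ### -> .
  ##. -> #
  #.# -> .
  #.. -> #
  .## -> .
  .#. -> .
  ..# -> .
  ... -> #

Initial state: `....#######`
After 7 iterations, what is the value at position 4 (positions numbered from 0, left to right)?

#

iteration 1: ###.......#
iteration 2: ..#######..
iteration 3: #.......###
iteration 4: #######....
iteration 5: ......####.
iteration 6: #####....##
iteration 7: ....####...
position 4 holds #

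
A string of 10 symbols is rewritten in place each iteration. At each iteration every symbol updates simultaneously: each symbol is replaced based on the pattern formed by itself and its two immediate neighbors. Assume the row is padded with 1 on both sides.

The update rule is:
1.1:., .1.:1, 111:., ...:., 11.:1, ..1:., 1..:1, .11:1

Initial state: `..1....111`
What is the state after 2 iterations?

iteration 1: 1.11...1..
iteration 2: 1.111..11.

1.111..11.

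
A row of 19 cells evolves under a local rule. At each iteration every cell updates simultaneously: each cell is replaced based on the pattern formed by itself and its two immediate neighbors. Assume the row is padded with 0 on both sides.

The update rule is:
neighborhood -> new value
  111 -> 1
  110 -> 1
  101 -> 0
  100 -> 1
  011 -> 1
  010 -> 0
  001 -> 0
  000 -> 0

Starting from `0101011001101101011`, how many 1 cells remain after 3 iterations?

11

iteration 1: 0000011101101100011
iteration 2: 0000011101101110011
iteration 3: 0000011101101111011
count of 1: 11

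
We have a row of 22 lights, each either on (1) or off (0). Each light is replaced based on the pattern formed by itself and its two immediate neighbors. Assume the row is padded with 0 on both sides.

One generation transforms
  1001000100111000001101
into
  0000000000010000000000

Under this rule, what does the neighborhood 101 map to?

0

At position 20 the neighborhood is 101; the next row has 0 there.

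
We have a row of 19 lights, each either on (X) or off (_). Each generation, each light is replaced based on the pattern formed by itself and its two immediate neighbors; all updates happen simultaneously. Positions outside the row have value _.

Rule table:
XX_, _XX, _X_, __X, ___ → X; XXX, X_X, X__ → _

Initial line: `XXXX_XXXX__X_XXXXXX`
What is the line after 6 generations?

X__X_X__X_XX_X____X
X_XX_X_XX_XX_X_XXXX
X_XX_X_XX_XX_X_X__X
X_XX_X_XX_XX_X_X_XX
X_XX_X_XX_XX_X_X_XX  (fixed point — unchanged through generation 6)

X_XX_X_XX_XX_X_X_XX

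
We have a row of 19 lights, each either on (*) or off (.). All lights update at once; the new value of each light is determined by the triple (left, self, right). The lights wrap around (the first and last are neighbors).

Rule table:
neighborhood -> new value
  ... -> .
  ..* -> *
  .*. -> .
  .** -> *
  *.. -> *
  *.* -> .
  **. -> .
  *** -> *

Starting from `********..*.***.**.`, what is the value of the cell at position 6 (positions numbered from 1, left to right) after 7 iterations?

.

*******.**..**..*..
******..*.***.**.**
*****.**..**..*..**
****..*.***.**.****
***.**..**..*..****
**..*.***.**.******
*.**..**..*..******
position 6 holds .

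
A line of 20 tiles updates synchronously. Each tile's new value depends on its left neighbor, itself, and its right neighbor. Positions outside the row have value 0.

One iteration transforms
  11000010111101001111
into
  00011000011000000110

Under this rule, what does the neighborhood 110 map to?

At position 1 the neighborhood is 110; the next row has 0 there.

0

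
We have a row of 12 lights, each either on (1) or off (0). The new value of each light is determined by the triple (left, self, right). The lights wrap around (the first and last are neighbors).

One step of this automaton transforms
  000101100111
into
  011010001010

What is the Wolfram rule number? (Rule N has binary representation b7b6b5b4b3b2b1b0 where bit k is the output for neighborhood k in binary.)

position 10: 111 → 1  (bit 7 = 1)
position 6: 110 → 0  (bit 6 = 0)
position 4: 101 → 1  (bit 5 = 1)
position 0: 100 → 0  (bit 4 = 0)
position 5: 011 → 0  (bit 3 = 0)
position 3: 010 → 0  (bit 2 = 0)
position 2: 001 → 1  (bit 1 = 1)
position 1: 000 → 1  (bit 0 = 1)
bits b7..b0 = 10100011 = 163

163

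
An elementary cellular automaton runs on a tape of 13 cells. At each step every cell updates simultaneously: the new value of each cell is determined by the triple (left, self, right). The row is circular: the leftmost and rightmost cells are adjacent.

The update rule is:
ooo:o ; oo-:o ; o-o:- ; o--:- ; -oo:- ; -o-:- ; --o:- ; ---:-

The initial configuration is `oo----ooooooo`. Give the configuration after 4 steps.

oo--------ooo

oo-----oooooo
oo------ooooo
oo-------oooo
oo--------ooo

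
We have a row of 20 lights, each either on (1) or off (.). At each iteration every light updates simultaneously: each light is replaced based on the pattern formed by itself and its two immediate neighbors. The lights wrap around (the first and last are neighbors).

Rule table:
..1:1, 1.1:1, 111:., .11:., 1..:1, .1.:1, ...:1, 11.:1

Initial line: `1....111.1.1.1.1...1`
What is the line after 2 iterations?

iteration 1: 11111..111111111111.
iteration 2: ....111...........11

....111...........11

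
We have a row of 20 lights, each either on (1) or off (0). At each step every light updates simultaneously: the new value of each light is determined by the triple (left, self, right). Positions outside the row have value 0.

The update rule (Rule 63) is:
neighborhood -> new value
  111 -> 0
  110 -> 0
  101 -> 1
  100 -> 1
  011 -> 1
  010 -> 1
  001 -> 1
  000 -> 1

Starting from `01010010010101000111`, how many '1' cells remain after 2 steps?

11111111111111111100
10000000000000000011
count of 1: 3

3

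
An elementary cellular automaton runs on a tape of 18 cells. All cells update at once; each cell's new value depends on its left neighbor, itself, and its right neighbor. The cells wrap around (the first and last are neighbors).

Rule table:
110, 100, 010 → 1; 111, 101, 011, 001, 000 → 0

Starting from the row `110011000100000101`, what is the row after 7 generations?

001100011001100110

generation 1: 011001100110000100
generation 2: 001100110011000110
generation 3: 000110011001100011
generation 4: 100011001100110001
generation 5: 110001100110011000
generation 6: 011000110011001100
generation 7: 001100011001100110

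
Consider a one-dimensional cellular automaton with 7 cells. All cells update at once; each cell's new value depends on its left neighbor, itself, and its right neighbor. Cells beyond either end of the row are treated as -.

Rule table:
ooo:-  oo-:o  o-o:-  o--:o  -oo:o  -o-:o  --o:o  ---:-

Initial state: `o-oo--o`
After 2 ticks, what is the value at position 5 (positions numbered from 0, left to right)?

-

o-ooooo
o-o---o
position 5 holds -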